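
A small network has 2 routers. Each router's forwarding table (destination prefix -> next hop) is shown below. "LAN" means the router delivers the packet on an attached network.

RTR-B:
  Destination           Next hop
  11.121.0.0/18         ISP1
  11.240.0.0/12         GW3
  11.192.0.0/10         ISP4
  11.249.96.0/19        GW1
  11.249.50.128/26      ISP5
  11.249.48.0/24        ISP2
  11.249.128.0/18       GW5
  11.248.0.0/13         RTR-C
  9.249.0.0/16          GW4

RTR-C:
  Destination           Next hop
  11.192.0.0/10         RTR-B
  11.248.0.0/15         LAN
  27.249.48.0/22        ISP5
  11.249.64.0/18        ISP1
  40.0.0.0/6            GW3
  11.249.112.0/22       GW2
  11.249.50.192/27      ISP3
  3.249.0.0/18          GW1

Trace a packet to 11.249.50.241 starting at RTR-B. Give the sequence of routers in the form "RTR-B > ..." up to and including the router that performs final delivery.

At RTR-B: longest match for 11.249.50.241 is 11.248.0.0/13 -> RTR-C
At RTR-C: longest match for 11.249.50.241 is 11.248.0.0/15 -> LAN

RTR-B > RTR-C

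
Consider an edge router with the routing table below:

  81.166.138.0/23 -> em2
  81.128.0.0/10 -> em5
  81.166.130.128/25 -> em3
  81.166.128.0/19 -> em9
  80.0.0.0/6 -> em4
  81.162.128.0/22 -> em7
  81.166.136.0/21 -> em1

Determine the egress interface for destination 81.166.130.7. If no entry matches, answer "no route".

em9

Routes whose prefix contains 81.166.130.7:
  80.0.0.0/6 (80.0.0.0 - 83.255.255.255) -> em4
  81.128.0.0/10 (81.128.0.0 - 81.191.255.255) -> em5
  81.166.128.0/19 (81.166.128.0 - 81.166.159.255) -> em9
More-specific entries that do NOT match:
  81.166.130.128/25 (81.166.130.128 - 81.166.130.255) does not contain 81.166.130.7
  81.166.138.0/23 (81.166.138.0 - 81.166.139.255) does not contain 81.166.130.7
  81.162.128.0/22 (81.162.128.0 - 81.162.131.255) does not contain 81.166.130.7
  81.166.136.0/21 (81.166.136.0 - 81.166.143.255) does not contain 81.166.130.7
Longest matching prefix is /19 -> interface em9.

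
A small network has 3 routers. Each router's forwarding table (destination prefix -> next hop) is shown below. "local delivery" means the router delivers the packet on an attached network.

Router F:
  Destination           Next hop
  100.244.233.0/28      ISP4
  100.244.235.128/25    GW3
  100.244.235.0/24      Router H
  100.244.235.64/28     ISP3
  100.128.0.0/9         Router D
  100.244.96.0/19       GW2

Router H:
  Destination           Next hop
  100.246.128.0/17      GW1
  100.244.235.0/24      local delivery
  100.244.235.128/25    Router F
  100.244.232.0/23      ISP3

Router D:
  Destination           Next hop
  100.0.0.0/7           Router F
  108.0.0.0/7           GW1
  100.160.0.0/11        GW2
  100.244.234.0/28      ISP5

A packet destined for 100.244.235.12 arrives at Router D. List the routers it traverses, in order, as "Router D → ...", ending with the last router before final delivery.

Router D → Router F → Router H

At Router D: longest match for 100.244.235.12 is 100.0.0.0/7 -> Router F
At Router F: longest match for 100.244.235.12 is 100.244.235.0/24 -> Router H
At Router H: longest match for 100.244.235.12 is 100.244.235.0/24 -> local delivery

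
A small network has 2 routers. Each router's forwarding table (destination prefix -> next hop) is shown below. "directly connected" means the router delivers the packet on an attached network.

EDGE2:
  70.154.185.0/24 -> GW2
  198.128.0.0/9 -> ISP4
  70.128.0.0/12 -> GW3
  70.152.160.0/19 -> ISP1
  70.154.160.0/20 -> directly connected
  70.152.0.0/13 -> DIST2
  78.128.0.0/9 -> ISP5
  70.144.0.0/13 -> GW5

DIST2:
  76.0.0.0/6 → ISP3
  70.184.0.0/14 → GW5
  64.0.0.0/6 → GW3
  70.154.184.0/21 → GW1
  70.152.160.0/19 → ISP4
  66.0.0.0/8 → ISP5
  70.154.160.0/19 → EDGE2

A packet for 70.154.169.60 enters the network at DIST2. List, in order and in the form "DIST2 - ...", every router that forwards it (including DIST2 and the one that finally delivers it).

DIST2 - EDGE2

At DIST2: longest match for 70.154.169.60 is 70.154.160.0/19 -> EDGE2
At EDGE2: longest match for 70.154.169.60 is 70.154.160.0/20 -> directly connected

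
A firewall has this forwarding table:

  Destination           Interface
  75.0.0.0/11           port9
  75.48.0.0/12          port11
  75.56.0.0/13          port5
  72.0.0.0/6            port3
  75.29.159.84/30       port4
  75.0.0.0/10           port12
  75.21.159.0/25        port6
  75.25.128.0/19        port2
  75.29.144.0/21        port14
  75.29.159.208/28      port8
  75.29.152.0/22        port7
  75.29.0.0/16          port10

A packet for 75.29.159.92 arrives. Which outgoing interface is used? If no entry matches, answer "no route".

port10

Routes whose prefix contains 75.29.159.92:
  72.0.0.0/6 (72.0.0.0 - 75.255.255.255) -> port3
  75.0.0.0/10 (75.0.0.0 - 75.63.255.255) -> port12
  75.0.0.0/11 (75.0.0.0 - 75.31.255.255) -> port9
  75.29.0.0/16 (75.29.0.0 - 75.29.255.255) -> port10
More-specific entries that do NOT match:
  75.29.159.84/30 (75.29.159.84 - 75.29.159.87) does not contain 75.29.159.92
  75.29.159.208/28 (75.29.159.208 - 75.29.159.223) does not contain 75.29.159.92
  75.21.159.0/25 (75.21.159.0 - 75.21.159.127) does not contain 75.29.159.92
  75.29.152.0/22 (75.29.152.0 - 75.29.155.255) does not contain 75.29.159.92
  75.29.144.0/21 (75.29.144.0 - 75.29.151.255) does not contain 75.29.159.92
  75.25.128.0/19 (75.25.128.0 - 75.25.159.255) does not contain 75.29.159.92
Longest matching prefix is /16 -> interface port10.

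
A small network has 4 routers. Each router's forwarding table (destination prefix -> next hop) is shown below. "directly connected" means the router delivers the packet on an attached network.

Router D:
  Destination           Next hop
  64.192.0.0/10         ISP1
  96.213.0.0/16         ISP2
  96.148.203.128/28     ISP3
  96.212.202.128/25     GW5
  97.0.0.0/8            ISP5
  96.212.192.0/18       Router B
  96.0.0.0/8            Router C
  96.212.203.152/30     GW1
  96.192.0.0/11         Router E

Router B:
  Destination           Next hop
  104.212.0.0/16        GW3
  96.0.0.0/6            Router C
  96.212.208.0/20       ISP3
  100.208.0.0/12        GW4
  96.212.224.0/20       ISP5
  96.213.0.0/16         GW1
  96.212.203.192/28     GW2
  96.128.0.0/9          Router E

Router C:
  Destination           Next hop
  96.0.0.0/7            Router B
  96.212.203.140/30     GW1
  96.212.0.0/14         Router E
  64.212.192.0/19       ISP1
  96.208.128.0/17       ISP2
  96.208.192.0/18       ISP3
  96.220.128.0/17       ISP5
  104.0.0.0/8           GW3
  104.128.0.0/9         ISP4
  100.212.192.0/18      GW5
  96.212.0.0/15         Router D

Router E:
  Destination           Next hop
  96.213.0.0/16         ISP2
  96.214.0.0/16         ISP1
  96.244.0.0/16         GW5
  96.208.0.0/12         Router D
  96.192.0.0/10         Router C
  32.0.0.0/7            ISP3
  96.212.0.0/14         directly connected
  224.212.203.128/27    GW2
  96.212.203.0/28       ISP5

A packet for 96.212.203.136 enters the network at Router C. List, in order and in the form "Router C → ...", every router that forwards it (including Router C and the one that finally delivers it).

At Router C: longest match for 96.212.203.136 is 96.212.0.0/15 -> Router D
At Router D: longest match for 96.212.203.136 is 96.212.192.0/18 -> Router B
At Router B: longest match for 96.212.203.136 is 96.128.0.0/9 -> Router E
At Router E: longest match for 96.212.203.136 is 96.212.0.0/14 -> directly connected

Router C → Router D → Router B → Router E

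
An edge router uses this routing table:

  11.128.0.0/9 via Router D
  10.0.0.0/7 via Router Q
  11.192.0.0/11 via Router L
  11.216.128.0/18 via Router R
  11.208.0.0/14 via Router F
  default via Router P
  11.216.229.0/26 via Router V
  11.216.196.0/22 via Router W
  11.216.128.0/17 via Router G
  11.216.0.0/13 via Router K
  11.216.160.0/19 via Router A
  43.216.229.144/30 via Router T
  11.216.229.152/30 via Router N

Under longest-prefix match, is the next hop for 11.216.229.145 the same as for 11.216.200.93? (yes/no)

yes

11.216.229.145: longest match 11.216.128.0/17 -> Router G
11.216.200.93: longest match 11.216.128.0/17 -> Router G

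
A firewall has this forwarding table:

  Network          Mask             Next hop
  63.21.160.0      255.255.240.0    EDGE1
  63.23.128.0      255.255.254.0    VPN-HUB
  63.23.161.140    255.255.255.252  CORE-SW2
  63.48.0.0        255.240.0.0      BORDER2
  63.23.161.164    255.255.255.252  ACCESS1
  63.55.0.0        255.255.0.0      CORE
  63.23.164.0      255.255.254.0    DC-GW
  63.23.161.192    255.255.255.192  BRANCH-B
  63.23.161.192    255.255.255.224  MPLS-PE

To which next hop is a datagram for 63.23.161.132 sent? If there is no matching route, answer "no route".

No entry's prefix contains 63.23.161.132; there is no default route.

no route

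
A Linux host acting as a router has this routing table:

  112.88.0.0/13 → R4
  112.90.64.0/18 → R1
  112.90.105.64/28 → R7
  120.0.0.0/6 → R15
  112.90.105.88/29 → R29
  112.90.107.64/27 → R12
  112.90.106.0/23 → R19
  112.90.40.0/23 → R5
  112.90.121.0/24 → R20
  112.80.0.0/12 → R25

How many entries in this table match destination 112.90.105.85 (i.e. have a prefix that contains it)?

3

Prefixes containing 112.90.105.85:
  112.80.0.0/12 (112.80.0.0 - 112.95.255.255)
  112.88.0.0/13 (112.88.0.0 - 112.95.255.255)
  112.90.64.0/18 (112.90.64.0 - 112.90.127.255)
Total matching entries: 3.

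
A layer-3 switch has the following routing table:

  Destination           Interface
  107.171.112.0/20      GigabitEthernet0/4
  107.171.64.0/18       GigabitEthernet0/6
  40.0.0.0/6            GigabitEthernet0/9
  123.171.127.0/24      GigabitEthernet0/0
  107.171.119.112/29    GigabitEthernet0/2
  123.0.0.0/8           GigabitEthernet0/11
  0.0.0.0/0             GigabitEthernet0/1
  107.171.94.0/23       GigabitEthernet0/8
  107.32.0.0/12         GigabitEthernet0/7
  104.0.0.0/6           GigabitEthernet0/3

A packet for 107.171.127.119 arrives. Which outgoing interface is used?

Routes whose prefix contains 107.171.127.119:
  0.0.0.0/0 (default, matches everything) -> GigabitEthernet0/1
  104.0.0.0/6 (104.0.0.0 - 107.255.255.255) -> GigabitEthernet0/3
  107.171.64.0/18 (107.171.64.0 - 107.171.127.255) -> GigabitEthernet0/6
  107.171.112.0/20 (107.171.112.0 - 107.171.127.255) -> GigabitEthernet0/4
More-specific entries that do NOT match:
  107.171.119.112/29 (107.171.119.112 - 107.171.119.119) does not contain 107.171.127.119
  123.171.127.0/24 (123.171.127.0 - 123.171.127.255) does not contain 107.171.127.119
  107.171.94.0/23 (107.171.94.0 - 107.171.95.255) does not contain 107.171.127.119
Longest matching prefix is /20 -> interface GigabitEthernet0/4.

GigabitEthernet0/4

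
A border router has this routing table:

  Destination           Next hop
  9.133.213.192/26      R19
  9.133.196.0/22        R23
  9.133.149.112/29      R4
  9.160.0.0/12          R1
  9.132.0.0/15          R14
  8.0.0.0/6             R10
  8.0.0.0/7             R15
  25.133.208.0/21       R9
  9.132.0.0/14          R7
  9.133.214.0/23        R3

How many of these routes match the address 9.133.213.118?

Prefixes containing 9.133.213.118:
  8.0.0.0/6 (8.0.0.0 - 11.255.255.255)
  8.0.0.0/7 (8.0.0.0 - 9.255.255.255)
  9.132.0.0/14 (9.132.0.0 - 9.135.255.255)
  9.132.0.0/15 (9.132.0.0 - 9.133.255.255)
Total matching entries: 4.

4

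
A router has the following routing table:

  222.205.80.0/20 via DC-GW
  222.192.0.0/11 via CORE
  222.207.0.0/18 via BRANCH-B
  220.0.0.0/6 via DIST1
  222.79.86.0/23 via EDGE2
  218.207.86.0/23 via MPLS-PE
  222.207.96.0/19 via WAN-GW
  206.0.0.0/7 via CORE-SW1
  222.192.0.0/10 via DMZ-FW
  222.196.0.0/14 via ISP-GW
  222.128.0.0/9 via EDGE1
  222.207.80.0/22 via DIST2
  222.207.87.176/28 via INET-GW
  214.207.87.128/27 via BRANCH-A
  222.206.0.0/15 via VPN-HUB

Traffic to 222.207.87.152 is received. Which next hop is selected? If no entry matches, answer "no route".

Routes whose prefix contains 222.207.87.152:
  220.0.0.0/6 (220.0.0.0 - 223.255.255.255) -> DIST1
  222.128.0.0/9 (222.128.0.0 - 222.255.255.255) -> EDGE1
  222.192.0.0/10 (222.192.0.0 - 222.255.255.255) -> DMZ-FW
  222.192.0.0/11 (222.192.0.0 - 222.223.255.255) -> CORE
  222.206.0.0/15 (222.206.0.0 - 222.207.255.255) -> VPN-HUB
More-specific entries that do NOT match:
  222.207.87.176/28 (222.207.87.176 - 222.207.87.191) does not contain 222.207.87.152
  214.207.87.128/27 (214.207.87.128 - 214.207.87.159) does not contain 222.207.87.152
  222.79.86.0/23 (222.79.86.0 - 222.79.87.255) does not contain 222.207.87.152
  218.207.86.0/23 (218.207.86.0 - 218.207.87.255) does not contain 222.207.87.152
  222.207.80.0/22 (222.207.80.0 - 222.207.83.255) does not contain 222.207.87.152
  222.205.80.0/20 (222.205.80.0 - 222.205.95.255) does not contain 222.207.87.152
  222.207.96.0/19 (222.207.96.0 - 222.207.127.255) does not contain 222.207.87.152
  222.207.0.0/18 (222.207.0.0 - 222.207.63.255) does not contain 222.207.87.152
Longest matching prefix is /15 -> next hop VPN-HUB.

VPN-HUB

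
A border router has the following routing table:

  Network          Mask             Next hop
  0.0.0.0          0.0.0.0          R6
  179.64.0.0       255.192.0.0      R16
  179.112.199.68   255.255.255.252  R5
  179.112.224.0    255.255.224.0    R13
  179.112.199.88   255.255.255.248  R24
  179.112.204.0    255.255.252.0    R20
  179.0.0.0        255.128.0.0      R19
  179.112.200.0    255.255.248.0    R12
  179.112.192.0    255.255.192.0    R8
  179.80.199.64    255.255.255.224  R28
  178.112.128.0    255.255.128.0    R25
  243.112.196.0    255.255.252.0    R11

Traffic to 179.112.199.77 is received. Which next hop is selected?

Routes whose prefix contains 179.112.199.77:
  0.0.0.0/0 (default, matches everything) -> R6
  179.0.0.0/9 (179.0.0.0 - 179.127.255.255) -> R19
  179.64.0.0/10 (179.64.0.0 - 179.127.255.255) -> R16
  179.112.192.0/18 (179.112.192.0 - 179.112.255.255) -> R8
More-specific entries that do NOT match:
  179.112.199.68/30 (179.112.199.68 - 179.112.199.71) does not contain 179.112.199.77
  179.112.199.88/29 (179.112.199.88 - 179.112.199.95) does not contain 179.112.199.77
  179.80.199.64/27 (179.80.199.64 - 179.80.199.95) does not contain 179.112.199.77
  179.112.204.0/22 (179.112.204.0 - 179.112.207.255) does not contain 179.112.199.77
  243.112.196.0/22 (243.112.196.0 - 243.112.199.255) does not contain 179.112.199.77
  179.112.200.0/21 (179.112.200.0 - 179.112.207.255) does not contain 179.112.199.77
  179.112.224.0/19 (179.112.224.0 - 179.112.255.255) does not contain 179.112.199.77
Longest matching prefix is /18 -> next hop R8.

R8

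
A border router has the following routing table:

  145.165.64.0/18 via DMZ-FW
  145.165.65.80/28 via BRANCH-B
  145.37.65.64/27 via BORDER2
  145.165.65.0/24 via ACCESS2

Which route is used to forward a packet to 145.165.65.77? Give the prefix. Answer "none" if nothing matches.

Entries matching 145.165.65.77:
  145.165.64.0/18 (145.165.64.0 - 145.165.127.255)
  145.165.65.0/24 (145.165.65.0 - 145.165.65.255)
Most specific is 145.165.65.0/24.

145.165.65.0/24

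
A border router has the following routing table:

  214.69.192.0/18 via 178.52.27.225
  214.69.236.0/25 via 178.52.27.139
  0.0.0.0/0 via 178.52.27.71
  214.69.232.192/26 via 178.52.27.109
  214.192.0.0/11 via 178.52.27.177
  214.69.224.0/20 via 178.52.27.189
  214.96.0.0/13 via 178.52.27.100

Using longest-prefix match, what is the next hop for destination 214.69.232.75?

Routes whose prefix contains 214.69.232.75:
  0.0.0.0/0 (default, matches everything) -> 178.52.27.71
  214.69.192.0/18 (214.69.192.0 - 214.69.255.255) -> 178.52.27.225
  214.69.224.0/20 (214.69.224.0 - 214.69.239.255) -> 178.52.27.189
More-specific entries that do NOT match:
  214.69.232.192/26 (214.69.232.192 - 214.69.232.255) does not contain 214.69.232.75
  214.69.236.0/25 (214.69.236.0 - 214.69.236.127) does not contain 214.69.232.75
Longest matching prefix is /20 -> next hop 178.52.27.189.

178.52.27.189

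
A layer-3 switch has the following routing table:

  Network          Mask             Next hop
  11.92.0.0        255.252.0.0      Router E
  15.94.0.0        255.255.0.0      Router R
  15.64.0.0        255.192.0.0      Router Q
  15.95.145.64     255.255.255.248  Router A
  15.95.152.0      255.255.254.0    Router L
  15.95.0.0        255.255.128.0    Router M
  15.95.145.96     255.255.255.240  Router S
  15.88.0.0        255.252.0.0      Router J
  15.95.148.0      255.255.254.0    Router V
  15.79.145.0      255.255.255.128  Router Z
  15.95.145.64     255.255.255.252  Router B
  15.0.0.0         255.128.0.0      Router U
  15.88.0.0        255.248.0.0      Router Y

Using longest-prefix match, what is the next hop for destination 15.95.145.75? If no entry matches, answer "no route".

Router Y

Routes whose prefix contains 15.95.145.75:
  15.0.0.0/9 (15.0.0.0 - 15.127.255.255) -> Router U
  15.64.0.0/10 (15.64.0.0 - 15.127.255.255) -> Router Q
  15.88.0.0/13 (15.88.0.0 - 15.95.255.255) -> Router Y
More-specific entries that do NOT match:
  15.95.145.64/30 (15.95.145.64 - 15.95.145.67) does not contain 15.95.145.75
  15.95.145.64/29 (15.95.145.64 - 15.95.145.71) does not contain 15.95.145.75
  15.95.145.96/28 (15.95.145.96 - 15.95.145.111) does not contain 15.95.145.75
  15.79.145.0/25 (15.79.145.0 - 15.79.145.127) does not contain 15.95.145.75
  15.95.152.0/23 (15.95.152.0 - 15.95.153.255) does not contain 15.95.145.75
  15.95.148.0/23 (15.95.148.0 - 15.95.149.255) does not contain 15.95.145.75
  15.95.0.0/17 (15.95.0.0 - 15.95.127.255) does not contain 15.95.145.75
  15.94.0.0/16 (15.94.0.0 - 15.94.255.255) does not contain 15.95.145.75
  11.92.0.0/14 (11.92.0.0 - 11.95.255.255) does not contain 15.95.145.75
  15.88.0.0/14 (15.88.0.0 - 15.91.255.255) does not contain 15.95.145.75
Longest matching prefix is /13 -> next hop Router Y.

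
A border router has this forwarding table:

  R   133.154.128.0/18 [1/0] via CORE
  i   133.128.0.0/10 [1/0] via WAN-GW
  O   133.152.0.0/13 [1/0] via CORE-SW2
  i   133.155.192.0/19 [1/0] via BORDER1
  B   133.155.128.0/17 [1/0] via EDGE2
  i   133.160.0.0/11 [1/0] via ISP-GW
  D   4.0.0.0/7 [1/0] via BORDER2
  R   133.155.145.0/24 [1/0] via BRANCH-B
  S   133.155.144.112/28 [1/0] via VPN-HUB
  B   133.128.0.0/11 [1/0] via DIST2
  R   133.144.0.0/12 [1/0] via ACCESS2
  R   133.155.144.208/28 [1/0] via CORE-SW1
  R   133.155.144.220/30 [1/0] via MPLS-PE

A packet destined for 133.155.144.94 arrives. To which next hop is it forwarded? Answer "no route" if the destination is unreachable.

EDGE2

Routes whose prefix contains 133.155.144.94:
  133.128.0.0/10 (133.128.0.0 - 133.191.255.255) -> WAN-GW
  133.128.0.0/11 (133.128.0.0 - 133.159.255.255) -> DIST2
  133.144.0.0/12 (133.144.0.0 - 133.159.255.255) -> ACCESS2
  133.152.0.0/13 (133.152.0.0 - 133.159.255.255) -> CORE-SW2
  133.155.128.0/17 (133.155.128.0 - 133.155.255.255) -> EDGE2
More-specific entries that do NOT match:
  133.155.144.220/30 (133.155.144.220 - 133.155.144.223) does not contain 133.155.144.94
  133.155.144.112/28 (133.155.144.112 - 133.155.144.127) does not contain 133.155.144.94
  133.155.144.208/28 (133.155.144.208 - 133.155.144.223) does not contain 133.155.144.94
  133.155.145.0/24 (133.155.145.0 - 133.155.145.255) does not contain 133.155.144.94
  133.155.192.0/19 (133.155.192.0 - 133.155.223.255) does not contain 133.155.144.94
  133.154.128.0/18 (133.154.128.0 - 133.154.191.255) does not contain 133.155.144.94
Longest matching prefix is /17 -> next hop EDGE2.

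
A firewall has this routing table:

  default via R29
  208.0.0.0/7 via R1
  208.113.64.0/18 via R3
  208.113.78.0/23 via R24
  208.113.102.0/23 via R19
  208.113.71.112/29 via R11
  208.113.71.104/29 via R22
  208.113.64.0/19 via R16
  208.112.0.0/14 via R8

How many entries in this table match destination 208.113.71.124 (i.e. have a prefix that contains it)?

5

Prefixes containing 208.113.71.124:
  0.0.0.0/0 (default, matches everything)
  208.0.0.0/7 (208.0.0.0 - 209.255.255.255)
  208.112.0.0/14 (208.112.0.0 - 208.115.255.255)
  208.113.64.0/18 (208.113.64.0 - 208.113.127.255)
  208.113.64.0/19 (208.113.64.0 - 208.113.95.255)
Total matching entries: 5.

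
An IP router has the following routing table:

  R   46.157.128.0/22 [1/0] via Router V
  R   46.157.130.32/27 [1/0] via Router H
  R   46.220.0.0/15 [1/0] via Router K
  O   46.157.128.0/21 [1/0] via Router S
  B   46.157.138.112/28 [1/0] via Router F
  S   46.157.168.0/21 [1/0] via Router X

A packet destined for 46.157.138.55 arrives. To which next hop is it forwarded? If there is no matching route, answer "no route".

no route

No entry's prefix contains 46.157.138.55; there is no default route.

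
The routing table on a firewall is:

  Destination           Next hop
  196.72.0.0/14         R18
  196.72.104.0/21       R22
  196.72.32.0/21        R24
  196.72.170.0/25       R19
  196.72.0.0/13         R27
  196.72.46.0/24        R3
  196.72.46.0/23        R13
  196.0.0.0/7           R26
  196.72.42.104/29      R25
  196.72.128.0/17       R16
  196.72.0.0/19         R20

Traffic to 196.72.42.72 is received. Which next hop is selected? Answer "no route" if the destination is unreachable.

Routes whose prefix contains 196.72.42.72:
  196.0.0.0/7 (196.0.0.0 - 197.255.255.255) -> R26
  196.72.0.0/13 (196.72.0.0 - 196.79.255.255) -> R27
  196.72.0.0/14 (196.72.0.0 - 196.75.255.255) -> R18
More-specific entries that do NOT match:
  196.72.42.104/29 (196.72.42.104 - 196.72.42.111) does not contain 196.72.42.72
  196.72.170.0/25 (196.72.170.0 - 196.72.170.127) does not contain 196.72.42.72
  196.72.46.0/24 (196.72.46.0 - 196.72.46.255) does not contain 196.72.42.72
  196.72.46.0/23 (196.72.46.0 - 196.72.47.255) does not contain 196.72.42.72
  196.72.104.0/21 (196.72.104.0 - 196.72.111.255) does not contain 196.72.42.72
  196.72.32.0/21 (196.72.32.0 - 196.72.39.255) does not contain 196.72.42.72
  196.72.0.0/19 (196.72.0.0 - 196.72.31.255) does not contain 196.72.42.72
  196.72.128.0/17 (196.72.128.0 - 196.72.255.255) does not contain 196.72.42.72
Longest matching prefix is /14 -> next hop R18.

R18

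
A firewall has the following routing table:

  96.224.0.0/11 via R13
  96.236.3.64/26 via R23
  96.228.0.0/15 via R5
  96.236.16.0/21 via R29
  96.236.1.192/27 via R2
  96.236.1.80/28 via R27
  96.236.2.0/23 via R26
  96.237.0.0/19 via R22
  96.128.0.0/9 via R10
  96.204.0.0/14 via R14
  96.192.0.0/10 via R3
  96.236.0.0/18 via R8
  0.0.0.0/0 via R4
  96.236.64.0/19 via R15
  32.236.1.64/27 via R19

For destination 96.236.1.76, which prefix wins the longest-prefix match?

96.236.0.0/18

Entries matching 96.236.1.76:
  0.0.0.0/0 (default, matches everything)
  96.128.0.0/9 (96.128.0.0 - 96.255.255.255)
  96.192.0.0/10 (96.192.0.0 - 96.255.255.255)
  96.224.0.0/11 (96.224.0.0 - 96.255.255.255)
  96.236.0.0/18 (96.236.0.0 - 96.236.63.255)
Most specific is 96.236.0.0/18.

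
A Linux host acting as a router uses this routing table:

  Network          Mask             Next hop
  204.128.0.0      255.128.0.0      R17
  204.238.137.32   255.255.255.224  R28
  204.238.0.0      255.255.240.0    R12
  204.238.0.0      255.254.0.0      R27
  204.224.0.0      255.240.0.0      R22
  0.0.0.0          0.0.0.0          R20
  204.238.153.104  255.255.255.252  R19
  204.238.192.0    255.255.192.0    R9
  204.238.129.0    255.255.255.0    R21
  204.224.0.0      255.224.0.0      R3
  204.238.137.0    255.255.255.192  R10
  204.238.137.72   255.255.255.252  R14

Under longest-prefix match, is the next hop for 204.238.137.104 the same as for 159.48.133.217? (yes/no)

no

204.238.137.104: longest match 204.238.0.0/15 -> R27
159.48.133.217: longest match 0.0.0.0/0 -> R20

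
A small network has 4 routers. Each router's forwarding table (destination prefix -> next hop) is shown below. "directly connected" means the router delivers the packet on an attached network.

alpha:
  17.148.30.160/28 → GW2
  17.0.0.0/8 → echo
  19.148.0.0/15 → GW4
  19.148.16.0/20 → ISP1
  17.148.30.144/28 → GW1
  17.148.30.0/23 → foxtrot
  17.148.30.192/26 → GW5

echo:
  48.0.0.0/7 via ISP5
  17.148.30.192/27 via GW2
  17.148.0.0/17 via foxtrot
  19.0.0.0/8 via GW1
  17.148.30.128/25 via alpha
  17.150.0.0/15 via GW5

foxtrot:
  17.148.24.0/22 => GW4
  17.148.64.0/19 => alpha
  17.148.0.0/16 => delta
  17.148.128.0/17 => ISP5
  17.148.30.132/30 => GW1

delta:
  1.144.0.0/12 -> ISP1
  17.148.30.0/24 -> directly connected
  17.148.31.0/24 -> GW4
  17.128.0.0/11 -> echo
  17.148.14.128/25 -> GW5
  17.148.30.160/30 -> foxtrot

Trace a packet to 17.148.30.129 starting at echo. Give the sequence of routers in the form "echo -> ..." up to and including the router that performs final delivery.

At echo: longest match for 17.148.30.129 is 17.148.30.128/25 -> alpha
At alpha: longest match for 17.148.30.129 is 17.148.30.0/23 -> foxtrot
At foxtrot: longest match for 17.148.30.129 is 17.148.0.0/16 -> delta
At delta: longest match for 17.148.30.129 is 17.148.30.0/24 -> directly connected

echo -> alpha -> foxtrot -> delta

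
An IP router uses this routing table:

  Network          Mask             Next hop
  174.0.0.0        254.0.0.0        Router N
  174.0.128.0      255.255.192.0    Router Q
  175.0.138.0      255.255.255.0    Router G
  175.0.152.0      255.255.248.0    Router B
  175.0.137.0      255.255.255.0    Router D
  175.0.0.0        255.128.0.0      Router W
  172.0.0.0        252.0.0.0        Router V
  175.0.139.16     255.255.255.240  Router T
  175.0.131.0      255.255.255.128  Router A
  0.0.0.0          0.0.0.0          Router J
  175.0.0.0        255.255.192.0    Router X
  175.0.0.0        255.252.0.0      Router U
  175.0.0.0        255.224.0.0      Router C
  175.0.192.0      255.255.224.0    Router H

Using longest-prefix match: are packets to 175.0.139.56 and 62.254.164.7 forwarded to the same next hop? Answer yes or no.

no

175.0.139.56: longest match 175.0.0.0/14 -> Router U
62.254.164.7: longest match 0.0.0.0/0 -> Router J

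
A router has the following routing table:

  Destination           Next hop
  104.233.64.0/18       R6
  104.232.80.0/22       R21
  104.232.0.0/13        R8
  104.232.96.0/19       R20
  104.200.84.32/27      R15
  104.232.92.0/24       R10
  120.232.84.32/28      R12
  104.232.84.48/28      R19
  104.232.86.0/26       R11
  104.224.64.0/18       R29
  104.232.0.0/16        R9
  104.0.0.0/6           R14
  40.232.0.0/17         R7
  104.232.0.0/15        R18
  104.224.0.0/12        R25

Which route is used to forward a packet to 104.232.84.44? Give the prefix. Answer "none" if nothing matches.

104.232.0.0/16

Entries matching 104.232.84.44:
  104.0.0.0/6 (104.0.0.0 - 107.255.255.255)
  104.224.0.0/12 (104.224.0.0 - 104.239.255.255)
  104.232.0.0/13 (104.232.0.0 - 104.239.255.255)
  104.232.0.0/15 (104.232.0.0 - 104.233.255.255)
  104.232.0.0/16 (104.232.0.0 - 104.232.255.255)
Most specific is 104.232.0.0/16.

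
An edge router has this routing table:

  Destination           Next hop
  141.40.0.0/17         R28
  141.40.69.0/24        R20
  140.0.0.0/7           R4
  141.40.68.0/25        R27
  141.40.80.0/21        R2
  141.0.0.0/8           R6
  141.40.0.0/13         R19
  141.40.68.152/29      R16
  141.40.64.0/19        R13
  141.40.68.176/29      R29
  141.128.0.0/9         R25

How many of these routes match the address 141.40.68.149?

5

Prefixes containing 141.40.68.149:
  140.0.0.0/7 (140.0.0.0 - 141.255.255.255)
  141.0.0.0/8 (141.0.0.0 - 141.255.255.255)
  141.40.0.0/13 (141.40.0.0 - 141.47.255.255)
  141.40.0.0/17 (141.40.0.0 - 141.40.127.255)
  141.40.64.0/19 (141.40.64.0 - 141.40.95.255)
Total matching entries: 5.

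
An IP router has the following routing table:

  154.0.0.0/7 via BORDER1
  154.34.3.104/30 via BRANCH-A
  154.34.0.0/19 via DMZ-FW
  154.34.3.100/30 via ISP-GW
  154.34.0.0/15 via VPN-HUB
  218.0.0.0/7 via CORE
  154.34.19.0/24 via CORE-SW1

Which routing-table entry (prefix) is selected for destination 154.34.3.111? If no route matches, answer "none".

Entries matching 154.34.3.111:
  154.0.0.0/7 (154.0.0.0 - 155.255.255.255)
  154.34.0.0/15 (154.34.0.0 - 154.35.255.255)
  154.34.0.0/19 (154.34.0.0 - 154.34.31.255)
Most specific is 154.34.0.0/19.

154.34.0.0/19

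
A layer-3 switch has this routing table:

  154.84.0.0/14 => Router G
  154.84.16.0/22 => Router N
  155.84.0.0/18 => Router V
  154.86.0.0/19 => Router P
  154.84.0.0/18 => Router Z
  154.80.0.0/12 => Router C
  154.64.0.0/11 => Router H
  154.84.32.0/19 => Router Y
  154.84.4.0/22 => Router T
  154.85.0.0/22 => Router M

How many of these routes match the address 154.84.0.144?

4

Prefixes containing 154.84.0.144:
  154.64.0.0/11 (154.64.0.0 - 154.95.255.255)
  154.80.0.0/12 (154.80.0.0 - 154.95.255.255)
  154.84.0.0/14 (154.84.0.0 - 154.87.255.255)
  154.84.0.0/18 (154.84.0.0 - 154.84.63.255)
Total matching entries: 4.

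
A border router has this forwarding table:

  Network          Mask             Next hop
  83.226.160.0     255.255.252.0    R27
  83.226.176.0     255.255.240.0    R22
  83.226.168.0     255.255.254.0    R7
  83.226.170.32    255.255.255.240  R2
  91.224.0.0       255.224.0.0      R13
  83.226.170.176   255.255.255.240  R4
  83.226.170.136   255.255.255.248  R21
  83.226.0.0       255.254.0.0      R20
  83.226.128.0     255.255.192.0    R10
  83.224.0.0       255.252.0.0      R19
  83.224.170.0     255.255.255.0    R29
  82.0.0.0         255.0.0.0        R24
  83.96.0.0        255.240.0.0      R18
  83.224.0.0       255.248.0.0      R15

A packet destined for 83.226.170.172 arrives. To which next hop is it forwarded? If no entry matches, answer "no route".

R10

Routes whose prefix contains 83.226.170.172:
  83.224.0.0/13 (83.224.0.0 - 83.231.255.255) -> R15
  83.224.0.0/14 (83.224.0.0 - 83.227.255.255) -> R19
  83.226.0.0/15 (83.226.0.0 - 83.227.255.255) -> R20
  83.226.128.0/18 (83.226.128.0 - 83.226.191.255) -> R10
More-specific entries that do NOT match:
  83.226.170.136/29 (83.226.170.136 - 83.226.170.143) does not contain 83.226.170.172
  83.226.170.32/28 (83.226.170.32 - 83.226.170.47) does not contain 83.226.170.172
  83.226.170.176/28 (83.226.170.176 - 83.226.170.191) does not contain 83.226.170.172
  83.224.170.0/24 (83.224.170.0 - 83.224.170.255) does not contain 83.226.170.172
  83.226.168.0/23 (83.226.168.0 - 83.226.169.255) does not contain 83.226.170.172
  83.226.160.0/22 (83.226.160.0 - 83.226.163.255) does not contain 83.226.170.172
  83.226.176.0/20 (83.226.176.0 - 83.226.191.255) does not contain 83.226.170.172
Longest matching prefix is /18 -> next hop R10.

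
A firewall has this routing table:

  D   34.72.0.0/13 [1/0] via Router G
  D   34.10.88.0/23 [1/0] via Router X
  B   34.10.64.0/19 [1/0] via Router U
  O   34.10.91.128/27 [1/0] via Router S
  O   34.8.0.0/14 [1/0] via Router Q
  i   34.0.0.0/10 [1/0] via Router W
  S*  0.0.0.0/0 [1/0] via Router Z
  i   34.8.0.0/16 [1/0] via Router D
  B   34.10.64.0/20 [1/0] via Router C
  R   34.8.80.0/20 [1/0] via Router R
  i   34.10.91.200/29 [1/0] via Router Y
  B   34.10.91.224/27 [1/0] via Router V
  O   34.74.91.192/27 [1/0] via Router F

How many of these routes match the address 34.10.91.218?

Prefixes containing 34.10.91.218:
  0.0.0.0/0 (default, matches everything)
  34.0.0.0/10 (34.0.0.0 - 34.63.255.255)
  34.8.0.0/14 (34.8.0.0 - 34.11.255.255)
  34.10.64.0/19 (34.10.64.0 - 34.10.95.255)
Total matching entries: 4.

4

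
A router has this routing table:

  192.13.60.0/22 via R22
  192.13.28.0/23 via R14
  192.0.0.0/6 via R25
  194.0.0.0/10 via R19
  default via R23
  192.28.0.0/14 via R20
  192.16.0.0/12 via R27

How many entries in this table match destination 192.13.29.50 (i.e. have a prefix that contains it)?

3

Prefixes containing 192.13.29.50:
  0.0.0.0/0 (default, matches everything)
  192.0.0.0/6 (192.0.0.0 - 195.255.255.255)
  192.13.28.0/23 (192.13.28.0 - 192.13.29.255)
Total matching entries: 3.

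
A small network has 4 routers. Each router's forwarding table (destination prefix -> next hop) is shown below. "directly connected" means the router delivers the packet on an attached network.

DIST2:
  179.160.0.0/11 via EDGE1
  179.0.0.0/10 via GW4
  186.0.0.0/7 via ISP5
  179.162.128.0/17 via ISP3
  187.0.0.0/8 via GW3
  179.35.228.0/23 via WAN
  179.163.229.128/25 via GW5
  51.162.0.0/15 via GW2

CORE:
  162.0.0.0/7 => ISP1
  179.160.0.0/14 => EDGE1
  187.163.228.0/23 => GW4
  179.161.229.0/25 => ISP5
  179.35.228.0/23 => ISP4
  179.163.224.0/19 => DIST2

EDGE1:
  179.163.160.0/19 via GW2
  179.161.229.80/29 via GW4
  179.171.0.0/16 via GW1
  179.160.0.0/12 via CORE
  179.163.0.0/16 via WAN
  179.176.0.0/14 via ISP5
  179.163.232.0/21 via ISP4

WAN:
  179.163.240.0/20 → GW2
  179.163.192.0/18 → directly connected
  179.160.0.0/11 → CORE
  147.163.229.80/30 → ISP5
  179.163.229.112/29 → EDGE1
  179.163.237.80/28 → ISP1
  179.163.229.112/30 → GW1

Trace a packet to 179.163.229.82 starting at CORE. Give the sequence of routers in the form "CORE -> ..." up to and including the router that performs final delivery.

At CORE: longest match for 179.163.229.82 is 179.163.224.0/19 -> DIST2
At DIST2: longest match for 179.163.229.82 is 179.160.0.0/11 -> EDGE1
At EDGE1: longest match for 179.163.229.82 is 179.163.0.0/16 -> WAN
At WAN: longest match for 179.163.229.82 is 179.163.192.0/18 -> directly connected

CORE -> DIST2 -> EDGE1 -> WAN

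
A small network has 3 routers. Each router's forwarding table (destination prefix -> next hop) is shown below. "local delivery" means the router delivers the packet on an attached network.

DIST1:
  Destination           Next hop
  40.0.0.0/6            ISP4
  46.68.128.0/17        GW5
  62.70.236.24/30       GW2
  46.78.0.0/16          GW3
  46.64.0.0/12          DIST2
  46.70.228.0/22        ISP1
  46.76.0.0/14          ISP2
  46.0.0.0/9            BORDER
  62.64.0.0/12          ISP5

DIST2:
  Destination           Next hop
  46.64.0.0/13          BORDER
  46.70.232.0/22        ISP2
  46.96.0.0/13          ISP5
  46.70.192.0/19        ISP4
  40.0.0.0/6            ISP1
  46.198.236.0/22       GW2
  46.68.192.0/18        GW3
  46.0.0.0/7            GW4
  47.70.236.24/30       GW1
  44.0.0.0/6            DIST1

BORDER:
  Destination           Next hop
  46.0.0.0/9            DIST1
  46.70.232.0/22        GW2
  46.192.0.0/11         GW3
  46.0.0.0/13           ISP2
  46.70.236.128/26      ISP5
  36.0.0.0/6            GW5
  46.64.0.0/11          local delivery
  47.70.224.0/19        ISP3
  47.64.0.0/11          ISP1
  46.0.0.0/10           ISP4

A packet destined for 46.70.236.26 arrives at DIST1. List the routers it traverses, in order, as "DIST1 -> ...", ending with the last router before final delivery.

DIST1 -> DIST2 -> BORDER

At DIST1: longest match for 46.70.236.26 is 46.64.0.0/12 -> DIST2
At DIST2: longest match for 46.70.236.26 is 46.64.0.0/13 -> BORDER
At BORDER: longest match for 46.70.236.26 is 46.64.0.0/11 -> local delivery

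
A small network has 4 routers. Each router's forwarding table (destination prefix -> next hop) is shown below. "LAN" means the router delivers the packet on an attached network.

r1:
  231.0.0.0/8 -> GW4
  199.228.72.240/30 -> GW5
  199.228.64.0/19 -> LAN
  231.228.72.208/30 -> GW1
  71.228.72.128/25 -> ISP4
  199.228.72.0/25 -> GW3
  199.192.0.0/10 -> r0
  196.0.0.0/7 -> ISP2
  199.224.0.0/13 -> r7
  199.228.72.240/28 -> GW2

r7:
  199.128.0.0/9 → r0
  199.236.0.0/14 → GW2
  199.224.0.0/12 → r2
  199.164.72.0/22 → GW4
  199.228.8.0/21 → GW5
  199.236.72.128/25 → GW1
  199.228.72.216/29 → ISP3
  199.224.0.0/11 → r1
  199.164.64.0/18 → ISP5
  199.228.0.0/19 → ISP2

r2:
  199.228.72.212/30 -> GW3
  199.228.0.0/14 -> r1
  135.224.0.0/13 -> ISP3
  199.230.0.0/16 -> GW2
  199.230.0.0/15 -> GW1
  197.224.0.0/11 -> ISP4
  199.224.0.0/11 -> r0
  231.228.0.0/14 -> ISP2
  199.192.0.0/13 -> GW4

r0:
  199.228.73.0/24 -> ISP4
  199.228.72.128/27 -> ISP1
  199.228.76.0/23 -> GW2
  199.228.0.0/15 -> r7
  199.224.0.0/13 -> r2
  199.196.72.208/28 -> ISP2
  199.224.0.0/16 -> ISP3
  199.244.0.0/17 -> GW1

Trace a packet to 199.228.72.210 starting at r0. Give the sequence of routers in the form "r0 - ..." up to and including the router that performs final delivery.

r0 - r7 - r2 - r1

At r0: longest match for 199.228.72.210 is 199.228.0.0/15 -> r7
At r7: longest match for 199.228.72.210 is 199.224.0.0/12 -> r2
At r2: longest match for 199.228.72.210 is 199.228.0.0/14 -> r1
At r1: longest match for 199.228.72.210 is 199.228.64.0/19 -> LAN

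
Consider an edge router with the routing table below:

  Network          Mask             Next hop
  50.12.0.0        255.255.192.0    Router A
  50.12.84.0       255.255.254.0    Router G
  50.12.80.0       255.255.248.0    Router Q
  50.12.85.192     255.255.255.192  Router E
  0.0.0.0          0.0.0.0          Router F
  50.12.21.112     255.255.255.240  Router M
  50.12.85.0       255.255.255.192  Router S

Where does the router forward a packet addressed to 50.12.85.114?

Routes whose prefix contains 50.12.85.114:
  0.0.0.0/0 (default, matches everything) -> Router F
  50.12.80.0/21 (50.12.80.0 - 50.12.87.255) -> Router Q
  50.12.84.0/23 (50.12.84.0 - 50.12.85.255) -> Router G
More-specific entries that do NOT match:
  50.12.21.112/28 (50.12.21.112 - 50.12.21.127) does not contain 50.12.85.114
  50.12.85.192/26 (50.12.85.192 - 50.12.85.255) does not contain 50.12.85.114
  50.12.85.0/26 (50.12.85.0 - 50.12.85.63) does not contain 50.12.85.114
Longest matching prefix is /23 -> next hop Router G.

Router G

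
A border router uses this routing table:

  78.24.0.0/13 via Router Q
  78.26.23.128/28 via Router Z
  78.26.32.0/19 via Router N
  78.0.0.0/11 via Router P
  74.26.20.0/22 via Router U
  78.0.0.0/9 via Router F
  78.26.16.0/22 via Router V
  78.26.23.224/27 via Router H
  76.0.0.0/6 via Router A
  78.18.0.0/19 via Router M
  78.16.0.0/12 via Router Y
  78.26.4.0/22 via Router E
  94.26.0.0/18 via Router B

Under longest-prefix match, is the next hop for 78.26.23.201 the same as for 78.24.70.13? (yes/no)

yes

78.26.23.201: longest match 78.24.0.0/13 -> Router Q
78.24.70.13: longest match 78.24.0.0/13 -> Router Q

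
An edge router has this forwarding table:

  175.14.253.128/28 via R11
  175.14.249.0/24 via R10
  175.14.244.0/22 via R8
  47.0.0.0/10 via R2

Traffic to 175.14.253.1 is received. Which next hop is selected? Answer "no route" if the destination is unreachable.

no route

No entry's prefix contains 175.14.253.1; there is no default route.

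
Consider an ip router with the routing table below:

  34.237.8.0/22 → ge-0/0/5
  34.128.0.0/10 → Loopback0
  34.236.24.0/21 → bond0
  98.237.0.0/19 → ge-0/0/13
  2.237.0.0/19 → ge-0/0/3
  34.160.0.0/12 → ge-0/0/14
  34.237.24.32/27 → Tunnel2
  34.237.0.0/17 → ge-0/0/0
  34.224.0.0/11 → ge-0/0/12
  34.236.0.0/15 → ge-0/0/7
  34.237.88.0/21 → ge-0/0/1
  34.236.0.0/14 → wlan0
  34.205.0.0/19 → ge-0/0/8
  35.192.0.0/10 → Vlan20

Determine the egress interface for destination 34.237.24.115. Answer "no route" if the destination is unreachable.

Routes whose prefix contains 34.237.24.115:
  34.224.0.0/11 (34.224.0.0 - 34.255.255.255) -> ge-0/0/12
  34.236.0.0/14 (34.236.0.0 - 34.239.255.255) -> wlan0
  34.236.0.0/15 (34.236.0.0 - 34.237.255.255) -> ge-0/0/7
  34.237.0.0/17 (34.237.0.0 - 34.237.127.255) -> ge-0/0/0
More-specific entries that do NOT match:
  34.237.24.32/27 (34.237.24.32 - 34.237.24.63) does not contain 34.237.24.115
  34.237.8.0/22 (34.237.8.0 - 34.237.11.255) does not contain 34.237.24.115
  34.236.24.0/21 (34.236.24.0 - 34.236.31.255) does not contain 34.237.24.115
  34.237.88.0/21 (34.237.88.0 - 34.237.95.255) does not contain 34.237.24.115
  98.237.0.0/19 (98.237.0.0 - 98.237.31.255) does not contain 34.237.24.115
  2.237.0.0/19 (2.237.0.0 - 2.237.31.255) does not contain 34.237.24.115
  34.205.0.0/19 (34.205.0.0 - 34.205.31.255) does not contain 34.237.24.115
Longest matching prefix is /17 -> interface ge-0/0/0.

ge-0/0/0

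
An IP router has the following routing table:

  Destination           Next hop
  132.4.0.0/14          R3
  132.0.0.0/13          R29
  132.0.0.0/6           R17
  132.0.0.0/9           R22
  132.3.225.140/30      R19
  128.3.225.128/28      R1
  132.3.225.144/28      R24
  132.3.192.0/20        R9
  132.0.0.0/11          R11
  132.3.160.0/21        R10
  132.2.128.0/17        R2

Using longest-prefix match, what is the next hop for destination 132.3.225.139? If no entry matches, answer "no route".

Routes whose prefix contains 132.3.225.139:
  132.0.0.0/6 (132.0.0.0 - 135.255.255.255) -> R17
  132.0.0.0/9 (132.0.0.0 - 132.127.255.255) -> R22
  132.0.0.0/11 (132.0.0.0 - 132.31.255.255) -> R11
  132.0.0.0/13 (132.0.0.0 - 132.7.255.255) -> R29
More-specific entries that do NOT match:
  132.3.225.140/30 (132.3.225.140 - 132.3.225.143) does not contain 132.3.225.139
  128.3.225.128/28 (128.3.225.128 - 128.3.225.143) does not contain 132.3.225.139
  132.3.225.144/28 (132.3.225.144 - 132.3.225.159) does not contain 132.3.225.139
  132.3.160.0/21 (132.3.160.0 - 132.3.167.255) does not contain 132.3.225.139
  132.3.192.0/20 (132.3.192.0 - 132.3.207.255) does not contain 132.3.225.139
  132.2.128.0/17 (132.2.128.0 - 132.2.255.255) does not contain 132.3.225.139
  132.4.0.0/14 (132.4.0.0 - 132.7.255.255) does not contain 132.3.225.139
Longest matching prefix is /13 -> next hop R29.

R29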